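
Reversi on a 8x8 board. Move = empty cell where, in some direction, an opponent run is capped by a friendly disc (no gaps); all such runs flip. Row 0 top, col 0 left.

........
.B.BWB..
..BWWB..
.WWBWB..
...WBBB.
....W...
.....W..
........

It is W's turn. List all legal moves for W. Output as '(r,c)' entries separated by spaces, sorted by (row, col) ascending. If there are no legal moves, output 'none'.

(0,0): no bracket -> illegal
(0,1): no bracket -> illegal
(0,2): flips 1 -> legal
(0,3): flips 1 -> legal
(0,4): flips 2 -> legal
(0,5): no bracket -> illegal
(0,6): flips 1 -> legal
(1,0): no bracket -> illegal
(1,2): flips 2 -> legal
(1,6): flips 2 -> legal
(2,0): no bracket -> illegal
(2,1): flips 1 -> legal
(2,6): flips 1 -> legal
(3,6): flips 3 -> legal
(3,7): no bracket -> illegal
(4,2): flips 1 -> legal
(4,7): flips 3 -> legal
(5,3): no bracket -> illegal
(5,5): no bracket -> illegal
(5,6): flips 1 -> legal
(5,7): flips 2 -> legal

Answer: (0,2) (0,3) (0,4) (0,6) (1,2) (1,6) (2,1) (2,6) (3,6) (4,2) (4,7) (5,6) (5,7)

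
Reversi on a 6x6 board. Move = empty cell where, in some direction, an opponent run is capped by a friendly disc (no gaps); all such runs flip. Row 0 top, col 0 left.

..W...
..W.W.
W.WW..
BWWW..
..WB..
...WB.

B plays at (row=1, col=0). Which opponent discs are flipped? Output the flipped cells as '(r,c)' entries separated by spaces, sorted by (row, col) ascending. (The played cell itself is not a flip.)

Dir NW: edge -> no flip
Dir N: first cell '.' (not opp) -> no flip
Dir NE: first cell '.' (not opp) -> no flip
Dir W: edge -> no flip
Dir E: first cell '.' (not opp) -> no flip
Dir SW: edge -> no flip
Dir S: opp run (2,0) capped by B -> flip
Dir SE: first cell '.' (not opp) -> no flip

Answer: (2,0)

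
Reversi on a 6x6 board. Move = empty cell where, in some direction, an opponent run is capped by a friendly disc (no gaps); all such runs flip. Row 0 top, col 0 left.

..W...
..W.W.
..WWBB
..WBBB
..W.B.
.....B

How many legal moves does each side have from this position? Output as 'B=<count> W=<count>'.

-- B to move --
(0,1): flips 2 -> legal
(0,3): flips 1 -> legal
(0,4): flips 1 -> legal
(0,5): no bracket -> illegal
(1,1): flips 1 -> legal
(1,3): flips 1 -> legal
(1,5): no bracket -> illegal
(2,1): flips 2 -> legal
(3,1): flips 1 -> legal
(4,1): no bracket -> illegal
(4,3): no bracket -> illegal
(5,1): flips 1 -> legal
(5,2): no bracket -> illegal
(5,3): no bracket -> illegal
B mobility = 8
-- W to move --
(1,3): no bracket -> illegal
(1,5): flips 2 -> legal
(4,3): flips 1 -> legal
(4,5): flips 1 -> legal
(5,3): no bracket -> illegal
(5,4): flips 3 -> legal
W mobility = 4

Answer: B=8 W=4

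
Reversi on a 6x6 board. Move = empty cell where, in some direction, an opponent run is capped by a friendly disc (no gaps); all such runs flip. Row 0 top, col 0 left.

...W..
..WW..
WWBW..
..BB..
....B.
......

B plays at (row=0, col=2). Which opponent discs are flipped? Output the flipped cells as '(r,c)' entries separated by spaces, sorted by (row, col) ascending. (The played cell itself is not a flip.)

Answer: (1,2)

Derivation:
Dir NW: edge -> no flip
Dir N: edge -> no flip
Dir NE: edge -> no flip
Dir W: first cell '.' (not opp) -> no flip
Dir E: opp run (0,3), next='.' -> no flip
Dir SW: first cell '.' (not opp) -> no flip
Dir S: opp run (1,2) capped by B -> flip
Dir SE: opp run (1,3), next='.' -> no flip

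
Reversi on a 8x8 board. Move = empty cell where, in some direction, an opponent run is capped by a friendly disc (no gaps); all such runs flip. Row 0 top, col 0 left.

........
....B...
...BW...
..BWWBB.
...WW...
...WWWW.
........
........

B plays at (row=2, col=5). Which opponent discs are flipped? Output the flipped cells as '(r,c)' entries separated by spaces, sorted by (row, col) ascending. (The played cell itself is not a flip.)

Answer: (2,4)

Derivation:
Dir NW: first cell 'B' (not opp) -> no flip
Dir N: first cell '.' (not opp) -> no flip
Dir NE: first cell '.' (not opp) -> no flip
Dir W: opp run (2,4) capped by B -> flip
Dir E: first cell '.' (not opp) -> no flip
Dir SW: opp run (3,4) (4,3), next='.' -> no flip
Dir S: first cell 'B' (not opp) -> no flip
Dir SE: first cell 'B' (not opp) -> no flip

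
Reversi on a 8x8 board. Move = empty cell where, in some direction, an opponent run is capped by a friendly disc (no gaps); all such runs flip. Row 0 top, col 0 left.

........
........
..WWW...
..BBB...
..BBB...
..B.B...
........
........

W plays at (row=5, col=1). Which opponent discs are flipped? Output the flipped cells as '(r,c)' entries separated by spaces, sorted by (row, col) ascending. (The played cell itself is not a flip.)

Dir NW: first cell '.' (not opp) -> no flip
Dir N: first cell '.' (not opp) -> no flip
Dir NE: opp run (4,2) (3,3) capped by W -> flip
Dir W: first cell '.' (not opp) -> no flip
Dir E: opp run (5,2), next='.' -> no flip
Dir SW: first cell '.' (not opp) -> no flip
Dir S: first cell '.' (not opp) -> no flip
Dir SE: first cell '.' (not opp) -> no flip

Answer: (3,3) (4,2)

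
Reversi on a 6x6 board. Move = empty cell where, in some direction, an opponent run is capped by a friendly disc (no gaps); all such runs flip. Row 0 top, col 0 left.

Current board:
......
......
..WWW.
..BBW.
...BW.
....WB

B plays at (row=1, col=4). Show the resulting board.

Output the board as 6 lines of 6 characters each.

Place B at (1,4); scan 8 dirs for brackets.
Dir NW: first cell '.' (not opp) -> no flip
Dir N: first cell '.' (not opp) -> no flip
Dir NE: first cell '.' (not opp) -> no flip
Dir W: first cell '.' (not opp) -> no flip
Dir E: first cell '.' (not opp) -> no flip
Dir SW: opp run (2,3) capped by B -> flip
Dir S: opp run (2,4) (3,4) (4,4) (5,4), next=edge -> no flip
Dir SE: first cell '.' (not opp) -> no flip
All flips: (2,3)

Answer: ......
....B.
..WBW.
..BBW.
...BW.
....WB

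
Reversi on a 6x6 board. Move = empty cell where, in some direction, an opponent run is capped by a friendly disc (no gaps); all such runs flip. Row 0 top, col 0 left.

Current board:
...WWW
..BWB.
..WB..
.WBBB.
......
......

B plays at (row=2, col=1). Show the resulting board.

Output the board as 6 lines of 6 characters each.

Answer: ...WWW
..BWB.
.BBB..
.WBBB.
......
......

Derivation:
Place B at (2,1); scan 8 dirs for brackets.
Dir NW: first cell '.' (not opp) -> no flip
Dir N: first cell '.' (not opp) -> no flip
Dir NE: first cell 'B' (not opp) -> no flip
Dir W: first cell '.' (not opp) -> no flip
Dir E: opp run (2,2) capped by B -> flip
Dir SW: first cell '.' (not opp) -> no flip
Dir S: opp run (3,1), next='.' -> no flip
Dir SE: first cell 'B' (not opp) -> no flip
All flips: (2,2)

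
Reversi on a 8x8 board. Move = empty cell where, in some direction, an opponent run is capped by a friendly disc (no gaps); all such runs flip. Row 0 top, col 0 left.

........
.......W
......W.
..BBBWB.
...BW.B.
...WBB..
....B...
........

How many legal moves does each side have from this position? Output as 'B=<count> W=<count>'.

Answer: B=6 W=11

Derivation:
-- B to move --
(0,6): no bracket -> illegal
(0,7): no bracket -> illegal
(1,5): no bracket -> illegal
(1,6): flips 1 -> legal
(2,4): flips 1 -> legal
(2,5): no bracket -> illegal
(2,7): no bracket -> illegal
(3,7): no bracket -> illegal
(4,2): flips 1 -> legal
(4,5): flips 1 -> legal
(5,2): flips 1 -> legal
(6,2): no bracket -> illegal
(6,3): flips 1 -> legal
B mobility = 6
-- W to move --
(2,1): no bracket -> illegal
(2,2): flips 1 -> legal
(2,3): flips 2 -> legal
(2,4): flips 1 -> legal
(2,5): no bracket -> illegal
(2,7): no bracket -> illegal
(3,1): flips 3 -> legal
(3,7): flips 1 -> legal
(4,1): no bracket -> illegal
(4,2): flips 1 -> legal
(4,5): no bracket -> illegal
(4,7): no bracket -> illegal
(5,2): no bracket -> illegal
(5,6): flips 4 -> legal
(5,7): flips 1 -> legal
(6,3): no bracket -> illegal
(6,5): no bracket -> illegal
(6,6): flips 1 -> legal
(7,3): no bracket -> illegal
(7,4): flips 2 -> legal
(7,5): flips 1 -> legal
W mobility = 11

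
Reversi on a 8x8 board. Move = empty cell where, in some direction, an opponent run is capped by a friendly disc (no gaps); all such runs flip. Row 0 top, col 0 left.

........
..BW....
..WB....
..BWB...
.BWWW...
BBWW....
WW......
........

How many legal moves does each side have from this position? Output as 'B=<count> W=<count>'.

-- B to move --
(0,2): no bracket -> illegal
(0,3): flips 1 -> legal
(0,4): no bracket -> illegal
(1,1): no bracket -> illegal
(1,4): flips 1 -> legal
(2,1): flips 1 -> legal
(2,4): flips 2 -> legal
(3,1): no bracket -> illegal
(3,5): no bracket -> illegal
(4,5): flips 3 -> legal
(5,4): flips 4 -> legal
(5,5): no bracket -> illegal
(6,2): flips 2 -> legal
(6,3): flips 4 -> legal
(6,4): no bracket -> illegal
(7,0): flips 4 -> legal
(7,1): flips 1 -> legal
(7,2): flips 1 -> legal
B mobility = 11
-- W to move --
(0,1): no bracket -> illegal
(0,2): flips 1 -> legal
(0,3): no bracket -> illegal
(1,1): flips 1 -> legal
(1,4): no bracket -> illegal
(2,1): flips 1 -> legal
(2,4): flips 2 -> legal
(2,5): flips 1 -> legal
(3,0): flips 1 -> legal
(3,1): flips 3 -> legal
(3,5): flips 1 -> legal
(4,0): flips 2 -> legal
(4,5): no bracket -> illegal
(6,2): no bracket -> illegal
W mobility = 9

Answer: B=11 W=9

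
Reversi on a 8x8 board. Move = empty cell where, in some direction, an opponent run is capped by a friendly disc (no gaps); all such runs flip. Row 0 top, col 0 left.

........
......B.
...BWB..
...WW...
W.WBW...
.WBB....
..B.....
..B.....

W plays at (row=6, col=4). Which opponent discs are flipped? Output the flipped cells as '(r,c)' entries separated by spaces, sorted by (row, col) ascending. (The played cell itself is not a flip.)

Dir NW: opp run (5,3) capped by W -> flip
Dir N: first cell '.' (not opp) -> no flip
Dir NE: first cell '.' (not opp) -> no flip
Dir W: first cell '.' (not opp) -> no flip
Dir E: first cell '.' (not opp) -> no flip
Dir SW: first cell '.' (not opp) -> no flip
Dir S: first cell '.' (not opp) -> no flip
Dir SE: first cell '.' (not opp) -> no flip

Answer: (5,3)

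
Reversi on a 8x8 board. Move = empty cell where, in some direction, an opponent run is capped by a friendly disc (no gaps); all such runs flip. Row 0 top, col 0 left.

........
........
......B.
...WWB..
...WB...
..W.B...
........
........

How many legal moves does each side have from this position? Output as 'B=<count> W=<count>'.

-- B to move --
(2,2): flips 1 -> legal
(2,3): no bracket -> illegal
(2,4): flips 1 -> legal
(2,5): no bracket -> illegal
(3,2): flips 3 -> legal
(4,1): no bracket -> illegal
(4,2): flips 1 -> legal
(4,5): no bracket -> illegal
(5,1): no bracket -> illegal
(5,3): no bracket -> illegal
(6,1): no bracket -> illegal
(6,2): no bracket -> illegal
(6,3): no bracket -> illegal
B mobility = 4
-- W to move --
(1,5): no bracket -> illegal
(1,6): no bracket -> illegal
(1,7): no bracket -> illegal
(2,4): no bracket -> illegal
(2,5): no bracket -> illegal
(2,7): no bracket -> illegal
(3,6): flips 1 -> legal
(3,7): no bracket -> illegal
(4,5): flips 1 -> legal
(4,6): no bracket -> illegal
(5,3): no bracket -> illegal
(5,5): flips 1 -> legal
(6,3): no bracket -> illegal
(6,4): flips 2 -> legal
(6,5): flips 1 -> legal
W mobility = 5

Answer: B=4 W=5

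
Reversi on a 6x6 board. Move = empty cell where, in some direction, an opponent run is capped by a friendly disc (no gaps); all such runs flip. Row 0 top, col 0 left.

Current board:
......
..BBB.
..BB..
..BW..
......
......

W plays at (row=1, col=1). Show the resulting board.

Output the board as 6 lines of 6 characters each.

Answer: ......
.WBBB.
..WB..
..BW..
......
......

Derivation:
Place W at (1,1); scan 8 dirs for brackets.
Dir NW: first cell '.' (not opp) -> no flip
Dir N: first cell '.' (not opp) -> no flip
Dir NE: first cell '.' (not opp) -> no flip
Dir W: first cell '.' (not opp) -> no flip
Dir E: opp run (1,2) (1,3) (1,4), next='.' -> no flip
Dir SW: first cell '.' (not opp) -> no flip
Dir S: first cell '.' (not opp) -> no flip
Dir SE: opp run (2,2) capped by W -> flip
All flips: (2,2)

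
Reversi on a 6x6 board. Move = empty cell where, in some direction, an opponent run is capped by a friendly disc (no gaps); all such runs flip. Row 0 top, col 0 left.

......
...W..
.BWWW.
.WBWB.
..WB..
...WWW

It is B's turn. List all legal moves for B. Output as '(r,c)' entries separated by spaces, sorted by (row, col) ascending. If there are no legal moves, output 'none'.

Answer: (0,3) (1,2) (1,4) (2,5) (3,0) (4,1) (5,2)

Derivation:
(0,2): no bracket -> illegal
(0,3): flips 3 -> legal
(0,4): no bracket -> illegal
(1,1): no bracket -> illegal
(1,2): flips 2 -> legal
(1,4): flips 2 -> legal
(1,5): no bracket -> illegal
(2,0): no bracket -> illegal
(2,5): flips 3 -> legal
(3,0): flips 1 -> legal
(3,5): no bracket -> illegal
(4,0): no bracket -> illegal
(4,1): flips 2 -> legal
(4,4): no bracket -> illegal
(4,5): no bracket -> illegal
(5,1): no bracket -> illegal
(5,2): flips 1 -> legal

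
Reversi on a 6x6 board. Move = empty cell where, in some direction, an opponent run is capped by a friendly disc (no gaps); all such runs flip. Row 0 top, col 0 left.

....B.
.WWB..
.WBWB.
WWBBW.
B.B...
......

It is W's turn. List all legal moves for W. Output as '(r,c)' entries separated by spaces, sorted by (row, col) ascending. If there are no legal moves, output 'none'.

Answer: (0,3) (1,4) (2,5) (4,1) (4,3) (4,4) (5,0) (5,2) (5,3)

Derivation:
(0,2): no bracket -> illegal
(0,3): flips 1 -> legal
(0,5): no bracket -> illegal
(1,4): flips 2 -> legal
(1,5): no bracket -> illegal
(2,5): flips 1 -> legal
(3,5): no bracket -> illegal
(4,1): flips 1 -> legal
(4,3): flips 2 -> legal
(4,4): flips 2 -> legal
(5,0): flips 1 -> legal
(5,1): no bracket -> illegal
(5,2): flips 3 -> legal
(5,3): flips 1 -> legal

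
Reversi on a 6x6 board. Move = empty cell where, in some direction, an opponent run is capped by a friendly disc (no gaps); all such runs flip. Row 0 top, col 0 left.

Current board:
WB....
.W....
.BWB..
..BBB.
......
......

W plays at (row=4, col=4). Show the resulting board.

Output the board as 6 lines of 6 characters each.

Answer: WB....
.W....
.BWB..
..BWB.
....W.
......

Derivation:
Place W at (4,4); scan 8 dirs for brackets.
Dir NW: opp run (3,3) capped by W -> flip
Dir N: opp run (3,4), next='.' -> no flip
Dir NE: first cell '.' (not opp) -> no flip
Dir W: first cell '.' (not opp) -> no flip
Dir E: first cell '.' (not opp) -> no flip
Dir SW: first cell '.' (not opp) -> no flip
Dir S: first cell '.' (not opp) -> no flip
Dir SE: first cell '.' (not opp) -> no flip
All flips: (3,3)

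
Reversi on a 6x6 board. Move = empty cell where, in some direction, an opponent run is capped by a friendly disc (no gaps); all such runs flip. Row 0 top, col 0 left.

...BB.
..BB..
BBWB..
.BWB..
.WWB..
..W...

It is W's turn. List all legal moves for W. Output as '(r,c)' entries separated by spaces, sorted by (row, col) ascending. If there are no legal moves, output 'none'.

Answer: (0,2) (1,0) (1,1) (1,4) (2,4) (3,0) (3,4) (4,0) (4,4) (5,4)

Derivation:
(0,1): no bracket -> illegal
(0,2): flips 1 -> legal
(0,5): no bracket -> illegal
(1,0): flips 1 -> legal
(1,1): flips 2 -> legal
(1,4): flips 1 -> legal
(1,5): no bracket -> illegal
(2,4): flips 2 -> legal
(3,0): flips 1 -> legal
(3,4): flips 2 -> legal
(4,0): flips 1 -> legal
(4,4): flips 2 -> legal
(5,3): no bracket -> illegal
(5,4): flips 1 -> legal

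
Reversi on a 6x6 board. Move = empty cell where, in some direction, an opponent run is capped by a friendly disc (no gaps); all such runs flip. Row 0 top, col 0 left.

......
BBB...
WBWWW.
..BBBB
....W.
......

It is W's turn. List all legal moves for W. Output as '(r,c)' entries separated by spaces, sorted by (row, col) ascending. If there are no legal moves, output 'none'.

(0,0): flips 2 -> legal
(0,1): flips 1 -> legal
(0,2): flips 2 -> legal
(0,3): no bracket -> illegal
(1,3): no bracket -> illegal
(2,5): no bracket -> illegal
(3,0): no bracket -> illegal
(3,1): no bracket -> illegal
(4,1): flips 1 -> legal
(4,2): flips 2 -> legal
(4,3): flips 1 -> legal
(4,5): flips 1 -> legal

Answer: (0,0) (0,1) (0,2) (4,1) (4,2) (4,3) (4,5)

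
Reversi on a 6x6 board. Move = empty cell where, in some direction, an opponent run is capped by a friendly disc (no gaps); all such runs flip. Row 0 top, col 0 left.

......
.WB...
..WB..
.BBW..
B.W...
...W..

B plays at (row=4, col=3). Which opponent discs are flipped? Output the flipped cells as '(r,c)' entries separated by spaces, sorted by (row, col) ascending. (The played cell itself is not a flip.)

Answer: (3,3)

Derivation:
Dir NW: first cell 'B' (not opp) -> no flip
Dir N: opp run (3,3) capped by B -> flip
Dir NE: first cell '.' (not opp) -> no flip
Dir W: opp run (4,2), next='.' -> no flip
Dir E: first cell '.' (not opp) -> no flip
Dir SW: first cell '.' (not opp) -> no flip
Dir S: opp run (5,3), next=edge -> no flip
Dir SE: first cell '.' (not opp) -> no flip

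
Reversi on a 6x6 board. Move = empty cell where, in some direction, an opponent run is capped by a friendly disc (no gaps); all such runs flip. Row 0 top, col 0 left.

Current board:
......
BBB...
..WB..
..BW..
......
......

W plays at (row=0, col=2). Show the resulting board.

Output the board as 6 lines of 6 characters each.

Place W at (0,2); scan 8 dirs for brackets.
Dir NW: edge -> no flip
Dir N: edge -> no flip
Dir NE: edge -> no flip
Dir W: first cell '.' (not opp) -> no flip
Dir E: first cell '.' (not opp) -> no flip
Dir SW: opp run (1,1), next='.' -> no flip
Dir S: opp run (1,2) capped by W -> flip
Dir SE: first cell '.' (not opp) -> no flip
All flips: (1,2)

Answer: ..W...
BBW...
..WB..
..BW..
......
......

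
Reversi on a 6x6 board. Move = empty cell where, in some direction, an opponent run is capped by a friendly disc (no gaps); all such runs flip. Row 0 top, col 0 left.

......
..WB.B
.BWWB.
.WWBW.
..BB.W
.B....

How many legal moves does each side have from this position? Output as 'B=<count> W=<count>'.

Answer: B=10 W=12

Derivation:
-- B to move --
(0,1): no bracket -> illegal
(0,2): flips 3 -> legal
(0,3): flips 1 -> legal
(1,1): flips 2 -> legal
(1,4): no bracket -> illegal
(2,0): flips 1 -> legal
(2,5): flips 1 -> legal
(3,0): flips 2 -> legal
(3,5): flips 1 -> legal
(4,0): flips 2 -> legal
(4,1): flips 1 -> legal
(4,4): flips 1 -> legal
(5,4): no bracket -> illegal
(5,5): no bracket -> illegal
B mobility = 10
-- W to move --
(0,2): no bracket -> illegal
(0,3): flips 1 -> legal
(0,4): flips 1 -> legal
(0,5): no bracket -> illegal
(1,0): flips 1 -> legal
(1,1): flips 1 -> legal
(1,4): flips 2 -> legal
(2,0): flips 1 -> legal
(2,5): flips 1 -> legal
(3,0): flips 1 -> legal
(3,5): no bracket -> illegal
(4,0): no bracket -> illegal
(4,1): no bracket -> illegal
(4,4): flips 1 -> legal
(5,0): no bracket -> illegal
(5,2): flips 2 -> legal
(5,3): flips 3 -> legal
(5,4): flips 1 -> legal
W mobility = 12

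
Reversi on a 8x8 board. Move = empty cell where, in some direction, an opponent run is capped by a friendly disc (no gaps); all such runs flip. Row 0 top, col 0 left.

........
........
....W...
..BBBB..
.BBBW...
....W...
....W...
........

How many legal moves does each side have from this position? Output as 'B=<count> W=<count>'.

-- B to move --
(1,3): flips 1 -> legal
(1,4): flips 1 -> legal
(1,5): flips 1 -> legal
(2,3): no bracket -> illegal
(2,5): no bracket -> illegal
(4,5): flips 1 -> legal
(5,3): flips 1 -> legal
(5,5): flips 1 -> legal
(6,3): no bracket -> illegal
(6,5): flips 1 -> legal
(7,3): no bracket -> illegal
(7,4): flips 3 -> legal
(7,5): no bracket -> illegal
B mobility = 8
-- W to move --
(2,1): flips 2 -> legal
(2,2): flips 1 -> legal
(2,3): no bracket -> illegal
(2,5): no bracket -> illegal
(2,6): flips 1 -> legal
(3,0): no bracket -> illegal
(3,1): no bracket -> illegal
(3,6): no bracket -> illegal
(4,0): flips 3 -> legal
(4,5): no bracket -> illegal
(4,6): flips 1 -> legal
(5,0): no bracket -> illegal
(5,1): flips 2 -> legal
(5,2): no bracket -> illegal
(5,3): no bracket -> illegal
W mobility = 6

Answer: B=8 W=6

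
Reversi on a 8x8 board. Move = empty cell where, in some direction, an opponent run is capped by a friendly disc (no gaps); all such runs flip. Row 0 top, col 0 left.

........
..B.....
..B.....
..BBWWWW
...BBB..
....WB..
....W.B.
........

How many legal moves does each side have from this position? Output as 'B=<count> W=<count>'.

Answer: B=10 W=7

Derivation:
-- B to move --
(2,3): flips 1 -> legal
(2,4): flips 1 -> legal
(2,5): flips 2 -> legal
(2,6): flips 1 -> legal
(2,7): flips 1 -> legal
(4,6): no bracket -> illegal
(4,7): no bracket -> illegal
(5,3): flips 1 -> legal
(6,3): flips 1 -> legal
(6,5): flips 1 -> legal
(7,3): flips 1 -> legal
(7,4): flips 2 -> legal
(7,5): no bracket -> illegal
B mobility = 10
-- W to move --
(0,1): no bracket -> illegal
(0,2): no bracket -> illegal
(0,3): no bracket -> illegal
(1,1): no bracket -> illegal
(1,3): no bracket -> illegal
(2,1): flips 2 -> legal
(2,3): no bracket -> illegal
(2,4): no bracket -> illegal
(3,1): flips 2 -> legal
(4,1): no bracket -> illegal
(4,2): no bracket -> illegal
(4,6): flips 1 -> legal
(5,2): flips 1 -> legal
(5,3): flips 1 -> legal
(5,6): flips 2 -> legal
(5,7): no bracket -> illegal
(6,5): flips 2 -> legal
(6,7): no bracket -> illegal
(7,5): no bracket -> illegal
(7,6): no bracket -> illegal
(7,7): no bracket -> illegal
W mobility = 7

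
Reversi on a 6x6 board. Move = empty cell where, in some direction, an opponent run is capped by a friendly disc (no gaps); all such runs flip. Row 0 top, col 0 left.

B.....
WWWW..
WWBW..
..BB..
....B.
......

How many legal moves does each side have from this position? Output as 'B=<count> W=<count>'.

-- B to move --
(0,1): no bracket -> illegal
(0,2): flips 1 -> legal
(0,3): flips 2 -> legal
(0,4): flips 1 -> legal
(1,4): flips 1 -> legal
(2,4): flips 1 -> legal
(3,0): flips 2 -> legal
(3,1): no bracket -> illegal
(3,4): no bracket -> illegal
B mobility = 6
-- W to move --
(0,1): no bracket -> illegal
(2,4): no bracket -> illegal
(3,1): flips 1 -> legal
(3,4): no bracket -> illegal
(3,5): no bracket -> illegal
(4,1): flips 1 -> legal
(4,2): flips 2 -> legal
(4,3): flips 2 -> legal
(4,5): no bracket -> illegal
(5,3): no bracket -> illegal
(5,4): no bracket -> illegal
(5,5): flips 3 -> legal
W mobility = 5

Answer: B=6 W=5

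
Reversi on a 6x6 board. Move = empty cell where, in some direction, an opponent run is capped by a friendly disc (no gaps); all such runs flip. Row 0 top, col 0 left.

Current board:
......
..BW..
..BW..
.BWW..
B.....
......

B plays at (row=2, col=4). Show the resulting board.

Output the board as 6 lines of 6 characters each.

Answer: ......
..BW..
..BBB.
.BWW..
B.....
......

Derivation:
Place B at (2,4); scan 8 dirs for brackets.
Dir NW: opp run (1,3), next='.' -> no flip
Dir N: first cell '.' (not opp) -> no flip
Dir NE: first cell '.' (not opp) -> no flip
Dir W: opp run (2,3) capped by B -> flip
Dir E: first cell '.' (not opp) -> no flip
Dir SW: opp run (3,3), next='.' -> no flip
Dir S: first cell '.' (not opp) -> no flip
Dir SE: first cell '.' (not opp) -> no flip
All flips: (2,3)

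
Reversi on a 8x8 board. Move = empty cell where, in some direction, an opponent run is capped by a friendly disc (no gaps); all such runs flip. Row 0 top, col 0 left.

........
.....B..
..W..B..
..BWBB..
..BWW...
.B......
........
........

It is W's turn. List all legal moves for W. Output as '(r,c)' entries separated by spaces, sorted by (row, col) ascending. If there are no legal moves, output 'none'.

Answer: (1,6) (2,1) (2,4) (2,6) (3,1) (3,6) (4,1) (5,2) (6,0)

Derivation:
(0,4): no bracket -> illegal
(0,5): no bracket -> illegal
(0,6): no bracket -> illegal
(1,4): no bracket -> illegal
(1,6): flips 2 -> legal
(2,1): flips 1 -> legal
(2,3): no bracket -> illegal
(2,4): flips 1 -> legal
(2,6): flips 1 -> legal
(3,1): flips 1 -> legal
(3,6): flips 2 -> legal
(4,0): no bracket -> illegal
(4,1): flips 1 -> legal
(4,5): no bracket -> illegal
(4,6): no bracket -> illegal
(5,0): no bracket -> illegal
(5,2): flips 2 -> legal
(5,3): no bracket -> illegal
(6,0): flips 2 -> legal
(6,1): no bracket -> illegal
(6,2): no bracket -> illegal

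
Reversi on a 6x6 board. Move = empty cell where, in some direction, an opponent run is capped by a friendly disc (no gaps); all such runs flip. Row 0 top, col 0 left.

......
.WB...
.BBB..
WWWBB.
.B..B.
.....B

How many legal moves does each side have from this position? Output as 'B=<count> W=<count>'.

-- B to move --
(0,0): flips 1 -> legal
(0,1): flips 1 -> legal
(0,2): no bracket -> illegal
(1,0): flips 1 -> legal
(2,0): no bracket -> illegal
(4,0): flips 1 -> legal
(4,2): flips 1 -> legal
(4,3): flips 1 -> legal
B mobility = 6
-- W to move --
(0,1): no bracket -> illegal
(0,2): flips 2 -> legal
(0,3): flips 2 -> legal
(1,0): flips 1 -> legal
(1,3): flips 2 -> legal
(1,4): flips 1 -> legal
(2,0): no bracket -> illegal
(2,4): no bracket -> illegal
(2,5): no bracket -> illegal
(3,5): flips 2 -> legal
(4,0): no bracket -> illegal
(4,2): no bracket -> illegal
(4,3): no bracket -> illegal
(4,5): no bracket -> illegal
(5,0): flips 1 -> legal
(5,1): flips 1 -> legal
(5,2): flips 1 -> legal
(5,3): no bracket -> illegal
(5,4): no bracket -> illegal
W mobility = 9

Answer: B=6 W=9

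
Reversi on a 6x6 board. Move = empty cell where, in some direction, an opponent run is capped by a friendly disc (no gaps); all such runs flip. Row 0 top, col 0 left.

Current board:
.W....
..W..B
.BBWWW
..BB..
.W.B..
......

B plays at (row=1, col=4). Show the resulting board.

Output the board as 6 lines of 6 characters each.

Answer: .W....
..W.BB
.BBBWW
..BB..
.W.B..
......

Derivation:
Place B at (1,4); scan 8 dirs for brackets.
Dir NW: first cell '.' (not opp) -> no flip
Dir N: first cell '.' (not opp) -> no flip
Dir NE: first cell '.' (not opp) -> no flip
Dir W: first cell '.' (not opp) -> no flip
Dir E: first cell 'B' (not opp) -> no flip
Dir SW: opp run (2,3) capped by B -> flip
Dir S: opp run (2,4), next='.' -> no flip
Dir SE: opp run (2,5), next=edge -> no flip
All flips: (2,3)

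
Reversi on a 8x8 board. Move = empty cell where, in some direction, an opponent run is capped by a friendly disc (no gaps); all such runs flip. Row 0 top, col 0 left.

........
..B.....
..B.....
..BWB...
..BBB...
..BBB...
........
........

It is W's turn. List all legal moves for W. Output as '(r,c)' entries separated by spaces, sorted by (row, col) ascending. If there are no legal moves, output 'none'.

Answer: (1,1) (3,1) (3,5) (5,1) (5,5) (6,3)

Derivation:
(0,1): no bracket -> illegal
(0,2): no bracket -> illegal
(0,3): no bracket -> illegal
(1,1): flips 1 -> legal
(1,3): no bracket -> illegal
(2,1): no bracket -> illegal
(2,3): no bracket -> illegal
(2,4): no bracket -> illegal
(2,5): no bracket -> illegal
(3,1): flips 1 -> legal
(3,5): flips 1 -> legal
(4,1): no bracket -> illegal
(4,5): no bracket -> illegal
(5,1): flips 1 -> legal
(5,5): flips 1 -> legal
(6,1): no bracket -> illegal
(6,2): no bracket -> illegal
(6,3): flips 2 -> legal
(6,4): no bracket -> illegal
(6,5): no bracket -> illegal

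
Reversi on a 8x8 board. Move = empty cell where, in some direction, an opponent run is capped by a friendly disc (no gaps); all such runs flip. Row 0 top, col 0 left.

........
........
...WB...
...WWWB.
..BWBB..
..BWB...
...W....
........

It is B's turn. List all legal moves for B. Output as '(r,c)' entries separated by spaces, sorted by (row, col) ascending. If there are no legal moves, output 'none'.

Answer: (1,2) (2,2) (2,5) (2,6) (3,2) (4,6) (6,2) (6,4) (7,2) (7,4)

Derivation:
(1,2): flips 2 -> legal
(1,3): no bracket -> illegal
(1,4): no bracket -> illegal
(2,2): flips 2 -> legal
(2,5): flips 3 -> legal
(2,6): flips 1 -> legal
(3,2): flips 4 -> legal
(4,6): flips 1 -> legal
(6,2): flips 1 -> legal
(6,4): flips 1 -> legal
(7,2): flips 1 -> legal
(7,3): no bracket -> illegal
(7,4): flips 1 -> legal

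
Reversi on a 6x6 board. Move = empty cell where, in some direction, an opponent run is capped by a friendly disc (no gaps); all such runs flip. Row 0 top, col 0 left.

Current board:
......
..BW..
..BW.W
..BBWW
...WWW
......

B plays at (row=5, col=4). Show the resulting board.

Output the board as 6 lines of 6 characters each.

Place B at (5,4); scan 8 dirs for brackets.
Dir NW: opp run (4,3) capped by B -> flip
Dir N: opp run (4,4) (3,4), next='.' -> no flip
Dir NE: opp run (4,5), next=edge -> no flip
Dir W: first cell '.' (not opp) -> no flip
Dir E: first cell '.' (not opp) -> no flip
Dir SW: edge -> no flip
Dir S: edge -> no flip
Dir SE: edge -> no flip
All flips: (4,3)

Answer: ......
..BW..
..BW.W
..BBWW
...BWW
....B.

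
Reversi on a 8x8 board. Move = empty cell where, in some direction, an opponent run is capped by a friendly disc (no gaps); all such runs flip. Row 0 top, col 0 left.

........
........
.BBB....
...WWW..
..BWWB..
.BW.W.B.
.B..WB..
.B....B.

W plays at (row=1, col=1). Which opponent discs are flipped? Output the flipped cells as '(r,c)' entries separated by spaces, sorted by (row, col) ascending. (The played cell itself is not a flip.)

Dir NW: first cell '.' (not opp) -> no flip
Dir N: first cell '.' (not opp) -> no flip
Dir NE: first cell '.' (not opp) -> no flip
Dir W: first cell '.' (not opp) -> no flip
Dir E: first cell '.' (not opp) -> no flip
Dir SW: first cell '.' (not opp) -> no flip
Dir S: opp run (2,1), next='.' -> no flip
Dir SE: opp run (2,2) capped by W -> flip

Answer: (2,2)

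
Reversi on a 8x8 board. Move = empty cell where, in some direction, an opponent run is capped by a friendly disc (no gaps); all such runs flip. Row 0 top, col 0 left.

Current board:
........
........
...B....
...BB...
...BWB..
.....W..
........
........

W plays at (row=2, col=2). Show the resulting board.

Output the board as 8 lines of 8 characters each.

Answer: ........
........
..WB....
...WB...
...BWB..
.....W..
........
........

Derivation:
Place W at (2,2); scan 8 dirs for brackets.
Dir NW: first cell '.' (not opp) -> no flip
Dir N: first cell '.' (not opp) -> no flip
Dir NE: first cell '.' (not opp) -> no flip
Dir W: first cell '.' (not opp) -> no flip
Dir E: opp run (2,3), next='.' -> no flip
Dir SW: first cell '.' (not opp) -> no flip
Dir S: first cell '.' (not opp) -> no flip
Dir SE: opp run (3,3) capped by W -> flip
All flips: (3,3)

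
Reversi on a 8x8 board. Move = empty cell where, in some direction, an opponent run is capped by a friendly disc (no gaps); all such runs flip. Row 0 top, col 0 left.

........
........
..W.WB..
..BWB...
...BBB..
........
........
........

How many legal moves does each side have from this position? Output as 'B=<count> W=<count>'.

-- B to move --
(1,1): flips 2 -> legal
(1,2): flips 1 -> legal
(1,3): no bracket -> illegal
(1,4): flips 1 -> legal
(1,5): no bracket -> illegal
(2,1): no bracket -> illegal
(2,3): flips 2 -> legal
(3,1): no bracket -> illegal
(3,5): no bracket -> illegal
(4,2): no bracket -> illegal
B mobility = 4
-- W to move --
(1,4): no bracket -> illegal
(1,5): no bracket -> illegal
(1,6): no bracket -> illegal
(2,1): no bracket -> illegal
(2,3): no bracket -> illegal
(2,6): flips 1 -> legal
(3,1): flips 1 -> legal
(3,5): flips 1 -> legal
(3,6): no bracket -> illegal
(4,1): no bracket -> illegal
(4,2): flips 1 -> legal
(4,6): no bracket -> illegal
(5,2): no bracket -> illegal
(5,3): flips 1 -> legal
(5,4): flips 2 -> legal
(5,5): flips 1 -> legal
(5,6): no bracket -> illegal
W mobility = 7

Answer: B=4 W=7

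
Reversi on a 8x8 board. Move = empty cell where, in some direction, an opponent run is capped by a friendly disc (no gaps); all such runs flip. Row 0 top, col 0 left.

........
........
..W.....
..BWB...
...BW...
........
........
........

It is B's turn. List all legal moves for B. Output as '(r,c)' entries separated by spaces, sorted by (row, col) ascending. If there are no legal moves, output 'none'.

(1,1): no bracket -> illegal
(1,2): flips 1 -> legal
(1,3): no bracket -> illegal
(2,1): no bracket -> illegal
(2,3): flips 1 -> legal
(2,4): no bracket -> illegal
(3,1): no bracket -> illegal
(3,5): no bracket -> illegal
(4,2): no bracket -> illegal
(4,5): flips 1 -> legal
(5,3): no bracket -> illegal
(5,4): flips 1 -> legal
(5,5): no bracket -> illegal

Answer: (1,2) (2,3) (4,5) (5,4)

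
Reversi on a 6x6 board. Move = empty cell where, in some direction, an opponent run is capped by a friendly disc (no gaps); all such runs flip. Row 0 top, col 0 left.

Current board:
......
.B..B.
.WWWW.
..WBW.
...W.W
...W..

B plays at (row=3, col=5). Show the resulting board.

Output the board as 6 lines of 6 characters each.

Place B at (3,5); scan 8 dirs for brackets.
Dir NW: opp run (2,4), next='.' -> no flip
Dir N: first cell '.' (not opp) -> no flip
Dir NE: edge -> no flip
Dir W: opp run (3,4) capped by B -> flip
Dir E: edge -> no flip
Dir SW: first cell '.' (not opp) -> no flip
Dir S: opp run (4,5), next='.' -> no flip
Dir SE: edge -> no flip
All flips: (3,4)

Answer: ......
.B..B.
.WWWW.
..WBBB
...W.W
...W..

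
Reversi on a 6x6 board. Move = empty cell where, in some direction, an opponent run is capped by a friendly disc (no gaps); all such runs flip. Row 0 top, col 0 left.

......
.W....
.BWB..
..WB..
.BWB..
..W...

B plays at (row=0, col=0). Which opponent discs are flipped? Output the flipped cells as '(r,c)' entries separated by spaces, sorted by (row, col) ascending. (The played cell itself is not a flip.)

Answer: (1,1) (2,2)

Derivation:
Dir NW: edge -> no flip
Dir N: edge -> no flip
Dir NE: edge -> no flip
Dir W: edge -> no flip
Dir E: first cell '.' (not opp) -> no flip
Dir SW: edge -> no flip
Dir S: first cell '.' (not opp) -> no flip
Dir SE: opp run (1,1) (2,2) capped by B -> flip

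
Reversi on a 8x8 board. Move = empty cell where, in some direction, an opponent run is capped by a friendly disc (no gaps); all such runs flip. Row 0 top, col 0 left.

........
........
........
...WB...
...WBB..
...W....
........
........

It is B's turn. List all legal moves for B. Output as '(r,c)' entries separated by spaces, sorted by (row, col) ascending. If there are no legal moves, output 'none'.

(2,2): flips 1 -> legal
(2,3): no bracket -> illegal
(2,4): no bracket -> illegal
(3,2): flips 1 -> legal
(4,2): flips 1 -> legal
(5,2): flips 1 -> legal
(5,4): no bracket -> illegal
(6,2): flips 1 -> legal
(6,3): no bracket -> illegal
(6,4): no bracket -> illegal

Answer: (2,2) (3,2) (4,2) (5,2) (6,2)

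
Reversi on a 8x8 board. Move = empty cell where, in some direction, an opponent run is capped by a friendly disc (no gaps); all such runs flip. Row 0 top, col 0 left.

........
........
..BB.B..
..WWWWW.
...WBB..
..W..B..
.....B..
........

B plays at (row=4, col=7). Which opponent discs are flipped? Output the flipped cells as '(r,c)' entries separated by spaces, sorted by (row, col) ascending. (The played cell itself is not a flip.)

Answer: (3,6)

Derivation:
Dir NW: opp run (3,6) capped by B -> flip
Dir N: first cell '.' (not opp) -> no flip
Dir NE: edge -> no flip
Dir W: first cell '.' (not opp) -> no flip
Dir E: edge -> no flip
Dir SW: first cell '.' (not opp) -> no flip
Dir S: first cell '.' (not opp) -> no flip
Dir SE: edge -> no flip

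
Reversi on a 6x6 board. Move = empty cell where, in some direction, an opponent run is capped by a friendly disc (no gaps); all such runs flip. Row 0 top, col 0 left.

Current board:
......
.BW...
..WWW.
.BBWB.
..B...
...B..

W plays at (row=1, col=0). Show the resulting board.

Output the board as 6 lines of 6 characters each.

Place W at (1,0); scan 8 dirs for brackets.
Dir NW: edge -> no flip
Dir N: first cell '.' (not opp) -> no flip
Dir NE: first cell '.' (not opp) -> no flip
Dir W: edge -> no flip
Dir E: opp run (1,1) capped by W -> flip
Dir SW: edge -> no flip
Dir S: first cell '.' (not opp) -> no flip
Dir SE: first cell '.' (not opp) -> no flip
All flips: (1,1)

Answer: ......
WWW...
..WWW.
.BBWB.
..B...
...B..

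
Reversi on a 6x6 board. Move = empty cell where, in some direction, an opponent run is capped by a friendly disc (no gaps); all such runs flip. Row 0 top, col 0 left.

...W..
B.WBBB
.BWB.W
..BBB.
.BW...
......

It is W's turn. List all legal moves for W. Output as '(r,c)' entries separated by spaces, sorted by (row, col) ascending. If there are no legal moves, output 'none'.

Answer: (0,4) (0,5) (2,0) (2,4) (3,0) (4,0) (4,3) (4,4) (4,5)

Derivation:
(0,0): no bracket -> illegal
(0,1): no bracket -> illegal
(0,2): no bracket -> illegal
(0,4): flips 1 -> legal
(0,5): flips 1 -> legal
(1,1): no bracket -> illegal
(2,0): flips 1 -> legal
(2,4): flips 2 -> legal
(3,0): flips 1 -> legal
(3,1): no bracket -> illegal
(3,5): no bracket -> illegal
(4,0): flips 1 -> legal
(4,3): flips 4 -> legal
(4,4): flips 1 -> legal
(4,5): flips 2 -> legal
(5,0): no bracket -> illegal
(5,1): no bracket -> illegal
(5,2): no bracket -> illegal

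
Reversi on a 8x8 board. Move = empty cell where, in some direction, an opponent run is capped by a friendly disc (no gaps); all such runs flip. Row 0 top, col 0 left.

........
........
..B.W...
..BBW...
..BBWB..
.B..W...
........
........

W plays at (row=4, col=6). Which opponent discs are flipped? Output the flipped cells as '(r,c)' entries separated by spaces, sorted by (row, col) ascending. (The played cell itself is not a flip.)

Answer: (4,5)

Derivation:
Dir NW: first cell '.' (not opp) -> no flip
Dir N: first cell '.' (not opp) -> no flip
Dir NE: first cell '.' (not opp) -> no flip
Dir W: opp run (4,5) capped by W -> flip
Dir E: first cell '.' (not opp) -> no flip
Dir SW: first cell '.' (not opp) -> no flip
Dir S: first cell '.' (not opp) -> no flip
Dir SE: first cell '.' (not opp) -> no flip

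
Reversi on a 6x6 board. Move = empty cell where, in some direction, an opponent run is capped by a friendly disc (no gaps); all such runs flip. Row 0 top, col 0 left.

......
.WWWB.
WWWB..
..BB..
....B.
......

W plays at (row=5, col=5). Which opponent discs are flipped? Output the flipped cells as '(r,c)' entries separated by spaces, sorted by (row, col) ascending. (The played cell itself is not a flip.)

Answer: (3,3) (4,4)

Derivation:
Dir NW: opp run (4,4) (3,3) capped by W -> flip
Dir N: first cell '.' (not opp) -> no flip
Dir NE: edge -> no flip
Dir W: first cell '.' (not opp) -> no flip
Dir E: edge -> no flip
Dir SW: edge -> no flip
Dir S: edge -> no flip
Dir SE: edge -> no flip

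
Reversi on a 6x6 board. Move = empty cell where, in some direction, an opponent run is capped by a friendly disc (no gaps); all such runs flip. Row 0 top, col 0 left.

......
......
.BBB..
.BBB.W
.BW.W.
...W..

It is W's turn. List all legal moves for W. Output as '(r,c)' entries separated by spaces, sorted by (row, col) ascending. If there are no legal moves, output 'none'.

(1,0): no bracket -> illegal
(1,1): flips 2 -> legal
(1,2): flips 2 -> legal
(1,3): no bracket -> illegal
(1,4): no bracket -> illegal
(2,0): flips 1 -> legal
(2,4): flips 1 -> legal
(3,0): no bracket -> illegal
(3,4): no bracket -> illegal
(4,0): flips 1 -> legal
(4,3): no bracket -> illegal
(5,0): no bracket -> illegal
(5,1): no bracket -> illegal
(5,2): no bracket -> illegal

Answer: (1,1) (1,2) (2,0) (2,4) (4,0)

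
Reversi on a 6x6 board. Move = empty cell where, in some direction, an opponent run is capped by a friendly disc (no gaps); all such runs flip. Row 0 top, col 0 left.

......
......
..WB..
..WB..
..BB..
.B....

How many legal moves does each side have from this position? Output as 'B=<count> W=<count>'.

-- B to move --
(1,1): flips 1 -> legal
(1,2): flips 2 -> legal
(1,3): no bracket -> illegal
(2,1): flips 2 -> legal
(3,1): flips 1 -> legal
(4,1): flips 1 -> legal
B mobility = 5
-- W to move --
(1,2): no bracket -> illegal
(1,3): no bracket -> illegal
(1,4): flips 1 -> legal
(2,4): flips 1 -> legal
(3,1): no bracket -> illegal
(3,4): flips 1 -> legal
(4,0): no bracket -> illegal
(4,1): no bracket -> illegal
(4,4): flips 1 -> legal
(5,0): no bracket -> illegal
(5,2): flips 1 -> legal
(5,3): no bracket -> illegal
(5,4): flips 1 -> legal
W mobility = 6

Answer: B=5 W=6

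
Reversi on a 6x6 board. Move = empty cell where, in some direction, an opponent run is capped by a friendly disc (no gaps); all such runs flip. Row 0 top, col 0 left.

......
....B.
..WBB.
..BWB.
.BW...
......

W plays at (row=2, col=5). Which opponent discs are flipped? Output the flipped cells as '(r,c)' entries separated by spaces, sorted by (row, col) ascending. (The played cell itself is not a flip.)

Dir NW: opp run (1,4), next='.' -> no flip
Dir N: first cell '.' (not opp) -> no flip
Dir NE: edge -> no flip
Dir W: opp run (2,4) (2,3) capped by W -> flip
Dir E: edge -> no flip
Dir SW: opp run (3,4), next='.' -> no flip
Dir S: first cell '.' (not opp) -> no flip
Dir SE: edge -> no flip

Answer: (2,3) (2,4)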